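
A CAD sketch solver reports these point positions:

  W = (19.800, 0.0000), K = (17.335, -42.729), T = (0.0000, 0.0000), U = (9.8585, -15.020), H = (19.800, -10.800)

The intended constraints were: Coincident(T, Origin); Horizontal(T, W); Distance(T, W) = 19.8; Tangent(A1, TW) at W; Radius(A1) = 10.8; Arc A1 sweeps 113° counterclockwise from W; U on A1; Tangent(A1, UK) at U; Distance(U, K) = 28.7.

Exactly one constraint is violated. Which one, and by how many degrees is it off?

Tangent(A1, UK) at U — off by 7.90°.

T = (0.00, 0.00) ✓; T.y = 0.00, W.y = 0.00 ✓; |TW| = 19.80 ✓; ∠(HW, WT) = 90.00° ✓; |HW| = 10.80 ✓; bearing(H→U) − bearing(H→W) = 113.0° ✓; |HU| = 10.80 ✓; ∠(HU, UK) = 97.90° ✗; |UK| = 28.70 ✓.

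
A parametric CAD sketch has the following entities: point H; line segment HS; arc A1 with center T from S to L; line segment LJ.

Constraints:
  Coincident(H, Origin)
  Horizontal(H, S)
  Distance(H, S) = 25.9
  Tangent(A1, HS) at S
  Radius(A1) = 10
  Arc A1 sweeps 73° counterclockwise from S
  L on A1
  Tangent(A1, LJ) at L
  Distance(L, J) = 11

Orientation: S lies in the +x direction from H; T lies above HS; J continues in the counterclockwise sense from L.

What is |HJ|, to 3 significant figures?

42.5

On A1, S sits at bearing -90° from T; a 73° counterclockwise sweep puts L at bearing -17°, so L = T + 10.0·(cos -17°, sin -17°) = (35.5, 7.08). The tangent condition forces TL to be normal to LJ, so LJ runs along (−sin -17°, cos -17°); with |LJ| = 11.0, J = (38.7, 17.6). Then |HJ| = |J − H| = 42.5.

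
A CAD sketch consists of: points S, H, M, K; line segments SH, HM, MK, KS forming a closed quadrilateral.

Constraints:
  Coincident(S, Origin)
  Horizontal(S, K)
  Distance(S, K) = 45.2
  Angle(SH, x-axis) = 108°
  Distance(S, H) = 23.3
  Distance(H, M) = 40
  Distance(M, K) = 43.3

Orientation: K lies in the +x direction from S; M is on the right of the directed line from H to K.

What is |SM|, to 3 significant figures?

16.7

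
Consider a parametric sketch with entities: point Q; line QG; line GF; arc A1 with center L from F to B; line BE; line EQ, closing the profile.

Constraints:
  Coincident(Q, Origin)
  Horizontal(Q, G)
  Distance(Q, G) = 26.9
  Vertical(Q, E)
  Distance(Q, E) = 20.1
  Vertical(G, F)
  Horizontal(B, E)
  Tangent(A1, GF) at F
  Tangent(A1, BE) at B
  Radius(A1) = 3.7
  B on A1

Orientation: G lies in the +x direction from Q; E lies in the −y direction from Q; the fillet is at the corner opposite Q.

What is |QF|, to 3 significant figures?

31.5

The virtual corner opposite Q is at (26.9, -20.1). A1 meets GF tangentially, so LF is at right angles to GF and A1 meets BE tangentially, so LB is at right angles to BE, with radius 3.7, so the center L sits 3.7 in from both sides at L = (23.2, -16.4). That places the tangent points at F = (26.9, -16.4) on GF and B = (23.2, -20.1) on BE. Then |QF| = |F − Q| = 31.5.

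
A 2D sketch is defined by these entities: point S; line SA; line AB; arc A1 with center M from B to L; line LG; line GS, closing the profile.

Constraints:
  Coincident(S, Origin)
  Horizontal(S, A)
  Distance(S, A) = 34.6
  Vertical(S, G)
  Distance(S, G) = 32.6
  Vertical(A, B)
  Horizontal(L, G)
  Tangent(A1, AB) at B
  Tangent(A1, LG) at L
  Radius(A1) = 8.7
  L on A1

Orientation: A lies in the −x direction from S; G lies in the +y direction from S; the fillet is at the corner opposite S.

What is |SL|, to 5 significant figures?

41.636

S is at the origin; SA is horizontal with |SA| = 34.6 and A on the −x side, so A = (-34.600, 0.0000). SG is vertical with |SG| = 32.6 and G on the +y side, so G = (0.0000, 32.600). The virtual corner opposite S is at (-34.600, 32.600). Since A1 is tangent to AB there, MB ⟂ AB and A1 meets LG tangentially, so ML is at right angles to LG, with radius 8.7, so the center M sits 8.7 in from both sides at M = (-25.900, 23.900). That places the tangent points at B = (-34.600, 23.900) on AB and L = (-25.900, 32.600) on LG. Then |SL| = |L − S| = 41.636.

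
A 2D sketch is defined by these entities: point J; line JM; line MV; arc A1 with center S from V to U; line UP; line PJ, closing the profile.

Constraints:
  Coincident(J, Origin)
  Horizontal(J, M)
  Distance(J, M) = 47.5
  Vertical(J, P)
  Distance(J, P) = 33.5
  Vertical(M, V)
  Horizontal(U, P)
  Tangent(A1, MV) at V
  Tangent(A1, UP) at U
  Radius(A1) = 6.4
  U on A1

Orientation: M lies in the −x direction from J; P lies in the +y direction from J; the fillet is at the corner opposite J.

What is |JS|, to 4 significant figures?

49.23

J is at the origin; J and M share the same y with |JM| = 47.5 and M on the −x side, so M = (-47.50, 0.000). J and P share the same x with |JP| = 33.5 and P on the +y side, so P = (0.000, 33.50). The virtual corner opposite J is at (-47.50, 33.50). The tangent condition forces SV to be normal to MV and A1 meets UP tangentially, so SU is at right angles to UP, with radius 6.4, so the center S sits 6.4 in from both sides at S = (-41.10, 27.10). Then |JS| = |S − J| = 49.23.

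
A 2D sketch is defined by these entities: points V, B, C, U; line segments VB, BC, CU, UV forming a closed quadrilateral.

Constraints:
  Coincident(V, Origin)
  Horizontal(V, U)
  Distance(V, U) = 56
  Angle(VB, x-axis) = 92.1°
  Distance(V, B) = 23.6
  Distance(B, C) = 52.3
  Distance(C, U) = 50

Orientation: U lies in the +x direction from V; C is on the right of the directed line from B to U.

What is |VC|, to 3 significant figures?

30.0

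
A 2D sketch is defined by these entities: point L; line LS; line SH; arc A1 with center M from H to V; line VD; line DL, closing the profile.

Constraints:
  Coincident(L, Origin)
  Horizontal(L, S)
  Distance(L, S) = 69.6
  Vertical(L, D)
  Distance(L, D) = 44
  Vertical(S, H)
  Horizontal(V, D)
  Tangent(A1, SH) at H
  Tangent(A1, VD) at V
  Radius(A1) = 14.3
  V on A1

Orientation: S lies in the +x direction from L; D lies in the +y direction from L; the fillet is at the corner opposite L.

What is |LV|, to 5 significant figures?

70.669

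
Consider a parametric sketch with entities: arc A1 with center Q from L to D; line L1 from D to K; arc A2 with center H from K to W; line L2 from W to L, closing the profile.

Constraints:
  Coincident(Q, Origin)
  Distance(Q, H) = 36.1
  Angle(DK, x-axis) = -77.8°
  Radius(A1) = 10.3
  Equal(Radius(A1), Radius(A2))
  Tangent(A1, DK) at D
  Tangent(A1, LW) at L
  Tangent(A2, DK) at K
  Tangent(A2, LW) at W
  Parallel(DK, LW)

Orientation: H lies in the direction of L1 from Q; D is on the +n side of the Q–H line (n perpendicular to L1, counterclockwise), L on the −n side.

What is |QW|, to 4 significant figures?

37.54

The slot axis is L1's direction at -77.8°, so u = (cos -77.8°, sin -77.8°) = (0.2113, -0.9774) and n = (−sin -77.8°, cos -77.8°) = (0.9774, 0.2113). Q is at the origin and H lies 36.1 along u from Q, so H = 36.1·u = (7.629, -35.28). Tangency of A1 to both parallel lines with radius 10.3 puts D and L at Q ± 10.3·n: D = (10.07, 2.177), L = (-10.07, -2.177). Equal radii place K and W the same way about H: K = H + 10.3·n = (17.70, -33.11), W = H − 10.3·n = (-2.439, -37.46). Then |QW| = |W − Q| = 37.54.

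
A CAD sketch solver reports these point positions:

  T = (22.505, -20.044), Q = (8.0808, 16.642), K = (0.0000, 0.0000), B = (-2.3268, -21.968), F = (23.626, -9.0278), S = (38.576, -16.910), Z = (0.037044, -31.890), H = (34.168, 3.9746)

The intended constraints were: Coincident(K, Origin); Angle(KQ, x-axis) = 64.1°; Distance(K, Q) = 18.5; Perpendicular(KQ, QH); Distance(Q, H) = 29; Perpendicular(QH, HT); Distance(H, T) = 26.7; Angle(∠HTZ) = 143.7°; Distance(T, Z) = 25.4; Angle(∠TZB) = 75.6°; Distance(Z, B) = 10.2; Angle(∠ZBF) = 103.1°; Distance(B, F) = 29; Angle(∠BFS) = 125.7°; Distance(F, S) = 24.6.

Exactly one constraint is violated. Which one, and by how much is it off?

Distance(F, S) = 24.6 — off by 7.70.

K = (0.00, 0.00) ✓; KQ at 64.10° ✓; |KQ| = 18.50 ✓; ∠(KQ, QH) = 90.00° ✓; |QH| = 29.00 ✓; ∠(QH, HT) = 90.00° ✓; |HT| = 26.70 ✓; ∠HTZ = 143.7° ✓; |TZ| = 25.40 ✓; ∠TZB = 75.60° ✓; |ZB| = 10.20 ✓; ∠ZBF = 103.1° ✓; |BF| = 29.00 ✓; ∠BFS = 125.7° ✓; |FS| = 16.90 ✗.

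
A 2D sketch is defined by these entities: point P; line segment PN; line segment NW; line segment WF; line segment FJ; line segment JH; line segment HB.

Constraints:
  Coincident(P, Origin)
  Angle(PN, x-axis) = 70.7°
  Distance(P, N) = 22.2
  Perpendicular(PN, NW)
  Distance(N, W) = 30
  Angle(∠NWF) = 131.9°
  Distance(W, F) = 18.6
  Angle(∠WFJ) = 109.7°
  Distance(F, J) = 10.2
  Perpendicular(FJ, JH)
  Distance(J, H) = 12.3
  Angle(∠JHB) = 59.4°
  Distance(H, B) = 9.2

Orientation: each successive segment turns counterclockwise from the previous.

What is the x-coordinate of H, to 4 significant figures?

-23.52

P is at the origin; PN runs at 70.7° with length 22.2, so N = (7.337, 20.95). PN ⟂ NW, so NW runs at 160.7°; with |NW| = 30.0, W = (-20.98, 30.87). ∠NWF = 131.9° gives WF at -151.2° from the x-axis; with |WF| = 18.6, F = (-37.28, 21.91). ∠WFJ = 109.7° gives FJ at -80.90° from the x-axis; with |FJ| = 10.2, J = (-35.66, 11.84). FJ is perpendicular to JH, so JH runs at 9.100°; with |JH| = 12.3, H = (-23.52, 13.78). So H.x = -23.52.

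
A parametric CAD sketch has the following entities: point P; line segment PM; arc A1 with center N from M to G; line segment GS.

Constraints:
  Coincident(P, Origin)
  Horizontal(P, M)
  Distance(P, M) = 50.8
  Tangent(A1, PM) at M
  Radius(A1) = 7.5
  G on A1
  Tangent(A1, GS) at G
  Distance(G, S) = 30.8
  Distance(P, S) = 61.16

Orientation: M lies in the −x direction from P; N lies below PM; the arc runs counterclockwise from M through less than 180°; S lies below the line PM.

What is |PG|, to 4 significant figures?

58.71

P is at the origin; PM is horizontal with |PM| = 50.8 and M on the −x side, so M = (-50.80, 0.000). Since A1 is tangent to PM there, NM ⟂ PM, so N = M + (0, -7.5) = (-50.80, -7.500). Since NG ⟂ GS (tangency), |NS| = √(7.5² + 30.8²) = 31.70 regardless of where G sits on A1. So S lies on both circle(P, 61.16) and circle(N, 31.70); the below-PM intersection is S = (-47.12, -38.99). G is the foot of the tangent from S: G = (-57.83, -10.11).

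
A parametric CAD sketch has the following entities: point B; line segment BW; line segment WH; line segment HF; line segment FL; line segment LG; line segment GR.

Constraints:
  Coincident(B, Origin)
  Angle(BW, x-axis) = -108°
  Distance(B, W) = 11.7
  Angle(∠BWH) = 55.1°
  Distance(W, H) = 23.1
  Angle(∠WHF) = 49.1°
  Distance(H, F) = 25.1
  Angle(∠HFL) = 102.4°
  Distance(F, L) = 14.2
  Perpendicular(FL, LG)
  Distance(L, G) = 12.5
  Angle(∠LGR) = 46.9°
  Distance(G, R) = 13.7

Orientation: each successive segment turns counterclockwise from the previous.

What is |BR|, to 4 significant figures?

5.120

B is at the origin; BW runs at -108.0° with length 11.7, so W = (-3.615, -11.13). ∠BWH = 55.1° gives WH at 16.90° from the x-axis; with |WH| = 23.1, H = (18.49, -4.412). ∠WHF = 49.1° gives HF at 147.8° from the x-axis; with |HF| = 25.1, F = (-2.753, 8.963). ∠HFL = 102.4° gives FL at -134.6° from the x-axis; with |FL| = 14.2, L = (-12.72, -1.148). The perpendicularity gives LG at right angles to FL, so LG runs at -44.60°; with |LG| = 12.5, G = (-3.823, -9.925). ∠LGR = 46.9° gives GR at 88.50° from the x-axis; with |GR| = 13.7, R = (-3.464, 3.771). Then |BR| = |R − B| = 5.120.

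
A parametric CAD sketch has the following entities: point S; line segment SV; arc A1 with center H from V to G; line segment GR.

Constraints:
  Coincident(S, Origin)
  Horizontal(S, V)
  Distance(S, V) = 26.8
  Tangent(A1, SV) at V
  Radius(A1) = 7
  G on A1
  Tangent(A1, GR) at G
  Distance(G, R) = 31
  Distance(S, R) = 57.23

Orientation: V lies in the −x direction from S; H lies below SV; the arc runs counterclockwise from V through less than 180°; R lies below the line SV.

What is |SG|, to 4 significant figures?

32.98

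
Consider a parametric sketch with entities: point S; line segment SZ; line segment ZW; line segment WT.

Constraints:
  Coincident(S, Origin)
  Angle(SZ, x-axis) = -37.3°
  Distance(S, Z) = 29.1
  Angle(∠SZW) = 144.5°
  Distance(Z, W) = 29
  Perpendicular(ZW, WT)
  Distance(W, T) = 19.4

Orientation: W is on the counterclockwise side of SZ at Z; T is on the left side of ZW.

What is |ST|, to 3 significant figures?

52.8

S is at the origin; SZ runs at -37.3° with length 29.1, so Z = 29.1·(cos -37.3°, sin -37.3°) = (23.1, -17.6). ∠SZW = 144.5°, so ZW runs at -37.3° + (180° − 144.5°) = -1.80° from the x-axis; with |ZW| = 29.0, W = Z + 29.0·(cos -1.80°, sin -1.80°) = (52.1, -18.5). ZW is perpendicular to WT; with |WT| = 19.4 on the left of ZW, T = W + 19.4·(0.0314, 1.00) = (52.7, 0.845). Then |ST| = |T − S| = 52.8.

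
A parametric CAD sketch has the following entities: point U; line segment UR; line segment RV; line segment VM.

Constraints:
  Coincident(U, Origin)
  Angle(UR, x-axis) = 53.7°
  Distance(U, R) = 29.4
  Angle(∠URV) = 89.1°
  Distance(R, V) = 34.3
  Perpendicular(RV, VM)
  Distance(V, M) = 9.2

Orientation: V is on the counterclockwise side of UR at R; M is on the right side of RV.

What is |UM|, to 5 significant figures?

51.329

∠URV = 89.1°, so RV runs at 53.7° + (180° − 89.1°) = 144.60° from the x-axis; with |RV| = 34.3, V = R + 34.3·(cos 144.60°, sin 144.60°) = (-10.554, 43.564). RV is perpendicular to VM; with |VM| = 9.2 on the right of RV, M = V + 9.2·(0.57928, 0.81513) = (-5.2243, 51.063). Then |UM| = |M − U| = 51.329.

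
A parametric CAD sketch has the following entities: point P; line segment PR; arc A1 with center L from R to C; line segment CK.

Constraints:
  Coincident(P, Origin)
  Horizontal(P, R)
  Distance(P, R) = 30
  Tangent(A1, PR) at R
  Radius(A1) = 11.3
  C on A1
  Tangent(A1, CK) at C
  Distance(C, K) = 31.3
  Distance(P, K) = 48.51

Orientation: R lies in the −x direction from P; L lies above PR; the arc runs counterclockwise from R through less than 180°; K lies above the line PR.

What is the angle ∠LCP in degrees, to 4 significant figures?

141.6°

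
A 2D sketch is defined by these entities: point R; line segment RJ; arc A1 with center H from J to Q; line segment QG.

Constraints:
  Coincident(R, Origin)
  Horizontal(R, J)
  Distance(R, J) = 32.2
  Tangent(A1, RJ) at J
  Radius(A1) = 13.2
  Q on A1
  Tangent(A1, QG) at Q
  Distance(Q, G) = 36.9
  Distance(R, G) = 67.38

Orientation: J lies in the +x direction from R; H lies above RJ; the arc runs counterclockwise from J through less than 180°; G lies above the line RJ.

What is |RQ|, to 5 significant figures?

47.335

Checks: |HQ| = 13.20 ✓; ∠(HQ, QG) = 90.00° ✓; |QG| = 36.90 ✓; |RG| = 67.38 ✓.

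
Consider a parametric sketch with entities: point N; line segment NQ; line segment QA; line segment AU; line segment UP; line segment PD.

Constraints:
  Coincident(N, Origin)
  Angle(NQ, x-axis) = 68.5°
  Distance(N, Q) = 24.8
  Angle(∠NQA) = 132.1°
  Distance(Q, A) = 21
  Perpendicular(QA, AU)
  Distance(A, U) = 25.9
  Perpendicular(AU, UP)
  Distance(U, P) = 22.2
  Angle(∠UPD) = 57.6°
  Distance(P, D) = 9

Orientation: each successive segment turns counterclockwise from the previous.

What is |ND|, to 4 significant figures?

20.25

The perpendicularity gives UP at right angles to AU, so UP runs at -63.60°; with |UP| = 22.2, P = (-13.58, 10.48). ∠UPD = 57.6° gives PD at 58.80° from the x-axis; with |PD| = 9.0, D = (-8.914, 18.18). Then |ND| = |D − N| = 20.25.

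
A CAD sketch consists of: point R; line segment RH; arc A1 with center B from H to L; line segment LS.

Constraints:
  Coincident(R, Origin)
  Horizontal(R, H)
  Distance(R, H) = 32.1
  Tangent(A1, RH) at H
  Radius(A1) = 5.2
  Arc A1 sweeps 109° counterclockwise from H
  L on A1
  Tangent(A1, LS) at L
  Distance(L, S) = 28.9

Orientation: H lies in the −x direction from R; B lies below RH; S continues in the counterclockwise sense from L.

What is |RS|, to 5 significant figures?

43.967

R is at the origin; RH is horizontal with |RH| = 32.1 and H on the −x side, so H = (-32.100, 0.0000). Tangency of A1 to RH means the radius BH is perpendicular to RH, so B = H + (0, -5.2) = (-32.100, -5.2000). On A1, H sits at bearing 90° from B; a 109° counterclockwise sweep puts L at bearing 199°, so L = B + 5.2·(cos 199°, sin 199°) = (-37.017, -6.8930). Tangency of A1 to LS means the radius BL is perpendicular to LS, so LS runs along (−sin 199°, cos 199°); with |LS| = 28.9, S = (-27.608, -34.218). Then |RS| = |S − R| = 43.967.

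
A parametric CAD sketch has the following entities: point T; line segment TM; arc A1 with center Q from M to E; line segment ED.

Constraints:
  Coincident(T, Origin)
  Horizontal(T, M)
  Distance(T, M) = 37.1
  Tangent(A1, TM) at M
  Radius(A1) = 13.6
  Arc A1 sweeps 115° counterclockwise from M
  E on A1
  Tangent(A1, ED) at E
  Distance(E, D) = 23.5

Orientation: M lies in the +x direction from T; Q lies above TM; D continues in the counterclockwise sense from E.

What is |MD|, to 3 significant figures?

40.7

T is at the origin; T and M share the same y with |TM| = 37.1 and M on the +x side, so M = (37.1, 0.00). A1 meets TM tangentially, so QM is at right angles to TM, so Q = M + (0, 13.6) = (37.1, 13.6). On A1, M sits at bearing -90° from Q; a 115° counterclockwise sweep puts E at bearing 25°, so E = Q + 13.6·(cos 25°, sin 25°) = (49.4, 19.3). Since A1 is tangent to ED there, QE ⟂ ED, so ED runs along (−sin 25°, cos 25°); with |ED| = 23.5, D = (39.5, 40.6). Then |MD| = |D − M| = 40.7.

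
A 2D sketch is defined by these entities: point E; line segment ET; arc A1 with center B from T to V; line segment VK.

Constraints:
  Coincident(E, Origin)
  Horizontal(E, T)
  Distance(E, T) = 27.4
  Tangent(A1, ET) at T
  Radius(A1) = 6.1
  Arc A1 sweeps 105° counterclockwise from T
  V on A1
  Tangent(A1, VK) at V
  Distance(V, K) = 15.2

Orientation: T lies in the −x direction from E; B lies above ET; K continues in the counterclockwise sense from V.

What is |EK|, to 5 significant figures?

33.872

On A1, T sits at bearing -90° from B; a 105° counterclockwise sweep puts V at bearing 15°, so V = B + 6.1·(cos 15°, sin 15°) = (-21.508, 7.6788). Tangency of A1 to VK means the radius BV is perpendicular to VK, so VK runs along (−sin 15°, cos 15°); with |VK| = 15.2, K = (-25.442, 22.361). Then |EK| = |K − E| = 33.872.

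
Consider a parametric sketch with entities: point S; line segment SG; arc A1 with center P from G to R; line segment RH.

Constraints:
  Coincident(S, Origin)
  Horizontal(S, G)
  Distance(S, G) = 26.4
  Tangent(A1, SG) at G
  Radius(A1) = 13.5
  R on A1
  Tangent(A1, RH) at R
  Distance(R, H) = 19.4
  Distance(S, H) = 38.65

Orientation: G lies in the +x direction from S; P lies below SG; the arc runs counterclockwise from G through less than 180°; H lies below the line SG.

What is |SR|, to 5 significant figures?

20.570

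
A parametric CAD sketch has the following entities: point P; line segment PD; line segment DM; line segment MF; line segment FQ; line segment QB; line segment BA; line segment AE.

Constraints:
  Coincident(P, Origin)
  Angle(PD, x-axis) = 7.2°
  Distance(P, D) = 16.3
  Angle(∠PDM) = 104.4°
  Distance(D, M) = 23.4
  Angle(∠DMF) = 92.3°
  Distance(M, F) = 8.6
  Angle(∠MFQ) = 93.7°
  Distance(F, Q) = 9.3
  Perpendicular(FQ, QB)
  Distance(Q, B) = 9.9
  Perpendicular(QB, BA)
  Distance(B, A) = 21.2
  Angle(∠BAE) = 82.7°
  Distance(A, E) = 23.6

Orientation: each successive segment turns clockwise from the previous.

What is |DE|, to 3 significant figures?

40.0

P is at the origin; PD runs at 7.2° with length 16.3, so D = (16.2, 2.04). ∠PDM = 104.4° gives DM at -68.4° from the x-axis; with |DM| = 23.4, M = (24.8, -19.7). ∠DMF = 92.3° gives MF at -156° from the x-axis; with |MF| = 8.6, F = (16.9, -23.2). ∠MFQ = 93.7° gives FQ at 118° from the x-axis; with |FQ| = 9.3, Q = (12.6, -15.0). FQ is perpendicular to QB, so QB runs at 27.6°; with |QB| = 9.9, B = (21.4, -10.4). QB ⟂ BA, so BA runs at -62.4°; with |BA| = 21.2, A = (31.2, -29.2). ∠BAE = 82.7° gives AE at -160° from the x-axis; with |AE| = 23.6, E = (9.08, -37.3). Then |DE| = |E − D| = 40.0.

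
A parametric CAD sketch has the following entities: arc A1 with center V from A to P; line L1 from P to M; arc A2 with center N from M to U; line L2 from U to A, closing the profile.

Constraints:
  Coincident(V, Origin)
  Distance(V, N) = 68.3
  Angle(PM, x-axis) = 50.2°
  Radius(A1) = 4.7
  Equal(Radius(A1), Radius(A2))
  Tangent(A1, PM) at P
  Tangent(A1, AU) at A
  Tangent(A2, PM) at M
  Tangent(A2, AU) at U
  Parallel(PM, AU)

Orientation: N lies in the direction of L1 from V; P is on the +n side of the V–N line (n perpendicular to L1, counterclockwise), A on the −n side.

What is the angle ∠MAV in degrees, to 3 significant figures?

82.2°

The slot axis is L1's direction at 50.2°, so u = (cos 50.2°, sin 50.2°) = (0.640, 0.768) and n = (−sin 50.2°, cos 50.2°) = (-0.768, 0.640). V is at the origin and N lies 68.3 along u from V, so N = 68.3·u = (43.7, 52.5). Tangency of A1 to both parallel lines with radius 4.7 puts P and A at V ± 4.7·n: P = (-3.61, 3.01), A = (3.61, -3.01). Equal radii place M and U the same way about N: M = N + 4.7·n = (40.1, 55.5), U = N − 4.7·n = (47.3, 49.5). Then cos ∠MAV = AM·AV / (|AM||AV|), giving 82.2°.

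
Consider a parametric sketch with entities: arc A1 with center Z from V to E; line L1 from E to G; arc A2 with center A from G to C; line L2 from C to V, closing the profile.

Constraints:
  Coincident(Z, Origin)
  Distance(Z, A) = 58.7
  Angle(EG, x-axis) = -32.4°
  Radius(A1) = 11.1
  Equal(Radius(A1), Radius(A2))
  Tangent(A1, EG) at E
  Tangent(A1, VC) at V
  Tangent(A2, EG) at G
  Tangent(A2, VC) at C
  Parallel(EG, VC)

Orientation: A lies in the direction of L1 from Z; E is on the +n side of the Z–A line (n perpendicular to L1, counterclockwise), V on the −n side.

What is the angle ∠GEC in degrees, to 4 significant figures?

20.72°

Tangency of A1 to both parallel lines with radius 11.1 puts E and V at Z ± 11.1·n: E = (5.948, 9.372), V = (-5.948, -9.372). Equal radii place G and C the same way about A: G = A + 11.1·n = (55.51, -22.08), C = A − 11.1·n = (43.61, -40.83). Then cos ∠GEC = EG·EC / (|EG||EC|), giving 20.72°.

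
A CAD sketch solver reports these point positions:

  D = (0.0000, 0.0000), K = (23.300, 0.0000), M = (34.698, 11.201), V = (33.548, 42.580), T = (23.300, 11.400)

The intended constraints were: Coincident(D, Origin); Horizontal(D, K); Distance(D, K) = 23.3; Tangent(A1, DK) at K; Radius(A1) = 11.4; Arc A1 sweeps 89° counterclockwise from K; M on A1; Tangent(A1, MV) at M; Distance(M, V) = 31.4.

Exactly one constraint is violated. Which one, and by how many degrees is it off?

Tangent(A1, MV) at M — off by 3.10°.

D = (0.00, 0.00) ✓; D.y = 0.00, K.y = 0.00 ✓; |DK| = 23.30 ✓; ∠(TK, KD) = 90.00° ✓; |TK| = 11.40 ✓; bearing(T→M) − bearing(T→K) = 89.00° ✓; |TM| = 11.40 ✓; ∠(TM, MV) = 86.90° ✗; |MV| = 31.40 ✓.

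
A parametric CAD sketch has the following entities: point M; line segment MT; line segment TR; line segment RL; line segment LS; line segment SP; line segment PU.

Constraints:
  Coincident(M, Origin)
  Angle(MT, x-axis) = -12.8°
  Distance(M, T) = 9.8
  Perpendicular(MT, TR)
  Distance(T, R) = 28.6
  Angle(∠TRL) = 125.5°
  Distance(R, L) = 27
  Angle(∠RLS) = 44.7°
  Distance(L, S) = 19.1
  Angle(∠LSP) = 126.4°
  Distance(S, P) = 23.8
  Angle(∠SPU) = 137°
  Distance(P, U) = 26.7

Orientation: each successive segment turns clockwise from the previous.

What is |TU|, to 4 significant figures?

35.95

M is at the origin; MT runs at -12.8° with length 9.8, so T = (9.556, -2.171). MT is perpendicular to TR, so TR runs at -102.8°; with |TR| = 28.6, R = (3.220, -30.06). ∠TRL = 125.5° gives RL at -157.3° from the x-axis; with |RL| = 27.0, L = (-21.69, -40.48). ∠RLS = 44.7° gives LS at 67.40° from the x-axis; with |LS| = 19.1, S = (-14.35, -22.85). ∠LSP = 126.4° gives SP at 13.80° from the x-axis; with |SP| = 23.8, P = (8.765, -17.17). ∠SPU = 137.0° gives PU at -29.20° from the x-axis; with |PU| = 26.7, U = (32.07, -30.20). Then |TU| = |U − T| = 35.95.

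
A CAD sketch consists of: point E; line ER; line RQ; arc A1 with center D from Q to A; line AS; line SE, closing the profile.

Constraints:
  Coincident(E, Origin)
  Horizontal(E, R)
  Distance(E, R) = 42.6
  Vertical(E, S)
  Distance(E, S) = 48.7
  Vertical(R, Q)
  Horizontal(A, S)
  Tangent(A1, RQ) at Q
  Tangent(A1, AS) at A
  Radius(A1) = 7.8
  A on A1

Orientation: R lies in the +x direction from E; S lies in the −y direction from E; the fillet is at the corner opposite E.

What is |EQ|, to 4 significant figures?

59.06

E is at the origin; E and R share the same y with |ER| = 42.6 and R on the +x side, so R = (42.60, 0.000). ES is vertical with |ES| = 48.7 and S on the −y side, so S = (0.000, -48.70). The virtual corner opposite E is at (42.60, -48.70). Since A1 is tangent to RQ there, DQ ⟂ RQ and since A1 is tangent to AS there, DA ⟂ AS, with radius 7.8, so the center D sits 7.8 in from both sides at D = (34.80, -40.90). That places the tangent points at Q = (42.60, -40.90) on RQ and A = (34.80, -48.70) on AS. Then |EQ| = |Q − E| = 59.06.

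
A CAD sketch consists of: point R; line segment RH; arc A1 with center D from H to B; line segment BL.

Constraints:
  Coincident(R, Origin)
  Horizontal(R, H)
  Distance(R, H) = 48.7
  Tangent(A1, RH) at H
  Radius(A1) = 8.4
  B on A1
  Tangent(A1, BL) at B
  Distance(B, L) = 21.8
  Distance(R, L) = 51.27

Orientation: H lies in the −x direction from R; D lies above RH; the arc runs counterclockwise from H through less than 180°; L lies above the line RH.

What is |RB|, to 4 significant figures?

41.24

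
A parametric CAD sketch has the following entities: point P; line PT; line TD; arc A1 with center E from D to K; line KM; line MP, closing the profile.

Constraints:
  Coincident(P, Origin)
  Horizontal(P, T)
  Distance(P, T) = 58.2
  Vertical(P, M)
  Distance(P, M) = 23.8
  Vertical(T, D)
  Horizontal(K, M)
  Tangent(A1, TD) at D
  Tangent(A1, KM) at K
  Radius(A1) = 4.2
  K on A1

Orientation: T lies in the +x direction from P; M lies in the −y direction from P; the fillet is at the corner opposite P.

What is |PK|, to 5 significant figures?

59.012

P is at the origin; PT is horizontal with |PT| = 58.2 and T on the +x side, so T = (58.200, 0.0000). P and M share the same x with |PM| = 23.8 and M on the −y side, so M = (0.0000, -23.800). The virtual corner opposite P is at (58.200, -23.800). The tangent condition forces ED to be normal to TD and tangency of A1 to KM means the radius EK is perpendicular to KM, with radius 4.2, so the center E sits 4.2 in from both sides at E = (54.000, -19.600). That places the tangent points at D = (58.200, -19.600) on TD and K = (54.000, -23.800) on KM. Then |PK| = |K − P| = 59.012.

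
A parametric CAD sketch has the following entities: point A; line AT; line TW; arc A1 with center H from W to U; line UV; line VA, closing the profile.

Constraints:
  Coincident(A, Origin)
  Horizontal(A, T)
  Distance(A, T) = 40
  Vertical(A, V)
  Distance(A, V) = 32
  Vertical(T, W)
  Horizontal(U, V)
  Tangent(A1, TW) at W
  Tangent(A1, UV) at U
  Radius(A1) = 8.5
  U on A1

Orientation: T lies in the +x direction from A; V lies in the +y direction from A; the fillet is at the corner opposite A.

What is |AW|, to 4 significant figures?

46.39

The virtual corner opposite A is at (40.00, 32.00). Since A1 is tangent to TW there, HW ⟂ TW and tangency of A1 to UV means the radius HU is perpendicular to UV, with radius 8.5, so the center H sits 8.5 in from both sides at H = (31.50, 23.50). That places the tangent points at W = (40.00, 23.50) on TW and U = (31.50, 32.00) on UV. Then |AW| = |W − A| = 46.39.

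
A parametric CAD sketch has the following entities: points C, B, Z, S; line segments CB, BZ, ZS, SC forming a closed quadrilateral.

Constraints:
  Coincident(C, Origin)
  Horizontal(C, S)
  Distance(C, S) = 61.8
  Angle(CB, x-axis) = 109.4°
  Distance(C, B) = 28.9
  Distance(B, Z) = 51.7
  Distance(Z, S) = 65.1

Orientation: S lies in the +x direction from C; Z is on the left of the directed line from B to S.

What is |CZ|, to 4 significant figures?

66.18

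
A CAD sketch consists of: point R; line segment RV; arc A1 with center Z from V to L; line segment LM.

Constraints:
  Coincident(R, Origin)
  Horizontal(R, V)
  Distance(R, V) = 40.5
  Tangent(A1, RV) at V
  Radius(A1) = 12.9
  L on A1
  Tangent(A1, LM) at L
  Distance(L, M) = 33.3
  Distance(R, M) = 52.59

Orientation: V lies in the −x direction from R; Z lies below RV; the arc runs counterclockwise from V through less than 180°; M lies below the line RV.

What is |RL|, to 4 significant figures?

54.30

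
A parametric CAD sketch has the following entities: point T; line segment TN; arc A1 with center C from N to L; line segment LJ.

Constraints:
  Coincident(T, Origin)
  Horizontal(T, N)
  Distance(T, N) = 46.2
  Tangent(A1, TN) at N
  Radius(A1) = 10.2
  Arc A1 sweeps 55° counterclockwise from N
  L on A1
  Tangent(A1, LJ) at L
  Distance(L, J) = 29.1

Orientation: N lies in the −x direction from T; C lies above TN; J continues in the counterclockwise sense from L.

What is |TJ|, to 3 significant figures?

35.2

On A1, N sits at bearing -90° from C; a 55° counterclockwise sweep puts L at bearing -35°, so L = C + 10.2·(cos -35°, sin -35°) = (-37.8, 4.35). Since A1 is tangent to LJ there, CL ⟂ LJ, so LJ runs along (−sin -35°, cos -35°); with |LJ| = 29.1, J = (-21.2, 28.2). Then |TJ| = |J − T| = 35.2.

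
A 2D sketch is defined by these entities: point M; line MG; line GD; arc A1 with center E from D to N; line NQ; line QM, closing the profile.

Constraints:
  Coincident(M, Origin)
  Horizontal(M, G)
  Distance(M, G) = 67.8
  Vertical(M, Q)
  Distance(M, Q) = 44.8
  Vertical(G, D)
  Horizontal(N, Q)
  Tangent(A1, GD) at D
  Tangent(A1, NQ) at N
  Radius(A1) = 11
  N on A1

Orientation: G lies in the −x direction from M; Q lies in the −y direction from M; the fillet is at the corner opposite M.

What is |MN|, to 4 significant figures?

72.34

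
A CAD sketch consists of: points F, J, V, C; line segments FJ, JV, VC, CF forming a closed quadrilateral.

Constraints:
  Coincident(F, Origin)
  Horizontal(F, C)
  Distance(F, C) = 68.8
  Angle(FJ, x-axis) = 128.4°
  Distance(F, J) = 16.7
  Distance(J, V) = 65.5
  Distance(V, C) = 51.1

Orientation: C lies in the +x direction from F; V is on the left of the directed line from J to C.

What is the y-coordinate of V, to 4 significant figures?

45.89

Checks: |JV| = 65.50 ✓; |VC| = 51.10 ✓.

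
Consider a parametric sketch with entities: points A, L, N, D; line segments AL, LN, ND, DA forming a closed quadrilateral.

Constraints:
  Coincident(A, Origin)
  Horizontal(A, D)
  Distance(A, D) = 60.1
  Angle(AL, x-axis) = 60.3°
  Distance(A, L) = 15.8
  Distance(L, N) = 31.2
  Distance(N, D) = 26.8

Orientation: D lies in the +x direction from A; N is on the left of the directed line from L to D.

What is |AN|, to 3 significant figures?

42.2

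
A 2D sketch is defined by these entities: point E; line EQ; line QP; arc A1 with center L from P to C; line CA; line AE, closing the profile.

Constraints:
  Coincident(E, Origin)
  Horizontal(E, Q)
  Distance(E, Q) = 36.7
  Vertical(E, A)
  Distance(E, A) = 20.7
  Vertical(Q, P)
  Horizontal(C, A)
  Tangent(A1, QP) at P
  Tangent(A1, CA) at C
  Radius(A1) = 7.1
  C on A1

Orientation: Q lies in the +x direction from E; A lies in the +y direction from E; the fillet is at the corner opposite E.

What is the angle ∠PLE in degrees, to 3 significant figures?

155°

E is at the origin; EQ is horizontal with |EQ| = 36.7 and Q on the +x side, so Q = (36.7, 0.00). E and A share the same x with |EA| = 20.7 and A on the +y side, so A = (0.00, 20.7). The virtual corner opposite E is at (36.7, 20.7). Since A1 is tangent to QP there, LP ⟂ QP and the tangent condition forces LC to be normal to CA, with radius 7.1, so the center L sits 7.1 in from both sides at L = (29.6, 13.6). That places the tangent points at P = (36.7, 13.6) on QP and C = (29.6, 20.7) on CA. Then cos ∠PLE = LP·LE / (|LP||LE|), giving 155°.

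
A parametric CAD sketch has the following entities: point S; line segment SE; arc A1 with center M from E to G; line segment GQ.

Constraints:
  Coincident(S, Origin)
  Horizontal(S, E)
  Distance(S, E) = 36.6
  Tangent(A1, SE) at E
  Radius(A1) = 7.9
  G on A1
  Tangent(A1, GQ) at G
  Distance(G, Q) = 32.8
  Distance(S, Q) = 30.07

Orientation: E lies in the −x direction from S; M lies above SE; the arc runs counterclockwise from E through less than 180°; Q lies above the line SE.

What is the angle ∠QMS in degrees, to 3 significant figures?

49.6°

Checks: |MG| = 7.900 ✓; ∠(MG, GQ) = 90.00° ✓; |GQ| = 32.80 ✓; |SQ| = 30.07 ✓.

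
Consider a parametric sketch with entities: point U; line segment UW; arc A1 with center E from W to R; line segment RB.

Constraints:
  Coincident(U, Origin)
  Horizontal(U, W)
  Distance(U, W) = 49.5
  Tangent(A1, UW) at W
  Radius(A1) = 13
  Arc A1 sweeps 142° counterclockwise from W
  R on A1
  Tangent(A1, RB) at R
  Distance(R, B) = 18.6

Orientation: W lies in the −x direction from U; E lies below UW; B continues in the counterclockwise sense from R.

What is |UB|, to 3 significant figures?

55.1

U is at the origin; U and W share the same y with |UW| = 49.5 and W on the −x side, so W = (-49.5, 0.00). Tangency of A1 to UW means the radius EW is perpendicular to UW, so E = W + (0, -13) = (-49.5, -13.0). On A1, W sits at bearing 90° from E; a 142° counterclockwise sweep puts R at bearing 232°, so R = E + 13.0·(cos 232°, sin 232°) = (-57.5, -23.2). A1 meets RB tangentially, so ER is at right angles to RB, so RB runs along (−sin 232°, cos 232°); with |RB| = 18.6, B = (-42.8, -34.7). Then |UB| = |B − U| = 55.1.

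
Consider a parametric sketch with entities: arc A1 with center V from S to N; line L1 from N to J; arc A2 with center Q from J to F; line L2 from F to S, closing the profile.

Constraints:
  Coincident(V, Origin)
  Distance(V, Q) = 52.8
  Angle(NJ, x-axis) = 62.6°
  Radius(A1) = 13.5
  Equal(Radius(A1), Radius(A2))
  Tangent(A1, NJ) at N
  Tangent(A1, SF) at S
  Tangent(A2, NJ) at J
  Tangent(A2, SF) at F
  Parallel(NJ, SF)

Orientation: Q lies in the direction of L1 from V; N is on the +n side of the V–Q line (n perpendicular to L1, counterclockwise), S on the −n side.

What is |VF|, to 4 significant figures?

54.50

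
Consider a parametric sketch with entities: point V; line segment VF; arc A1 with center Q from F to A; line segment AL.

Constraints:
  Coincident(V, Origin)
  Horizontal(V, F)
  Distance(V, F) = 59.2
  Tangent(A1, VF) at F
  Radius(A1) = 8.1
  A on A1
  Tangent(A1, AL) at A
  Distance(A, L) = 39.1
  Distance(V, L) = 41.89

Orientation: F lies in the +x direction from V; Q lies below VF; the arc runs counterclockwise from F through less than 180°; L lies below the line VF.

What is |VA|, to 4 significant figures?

53.22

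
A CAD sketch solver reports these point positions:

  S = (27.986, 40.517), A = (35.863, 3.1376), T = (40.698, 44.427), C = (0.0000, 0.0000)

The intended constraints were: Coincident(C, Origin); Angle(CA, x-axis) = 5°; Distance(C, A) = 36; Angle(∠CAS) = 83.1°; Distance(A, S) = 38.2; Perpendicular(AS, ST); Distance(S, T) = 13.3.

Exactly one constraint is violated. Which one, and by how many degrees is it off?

Perpendicular(AS, ST) — off by 5.20°.

C = (0.00, 0.00) ✓; CA at 5.000° ✓; |CA| = 36.00 ✓; ∠CAS = 83.10° ✓; |AS| = 38.20 ✓; ∠(AS, ST) = 84.80° ✗; |ST| = 13.30 ✓.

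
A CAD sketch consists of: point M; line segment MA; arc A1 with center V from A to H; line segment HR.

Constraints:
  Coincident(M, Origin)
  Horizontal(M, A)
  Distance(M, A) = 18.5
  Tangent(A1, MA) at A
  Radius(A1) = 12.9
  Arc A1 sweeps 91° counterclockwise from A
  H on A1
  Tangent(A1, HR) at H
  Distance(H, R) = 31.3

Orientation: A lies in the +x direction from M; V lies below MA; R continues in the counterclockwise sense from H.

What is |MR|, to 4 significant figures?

44.84

On A1, A sits at bearing 90° from V; a 91° counterclockwise sweep puts H at bearing 181°, so H = V + 12.9·(cos 181°, sin 181°) = (5.602, -13.13). Tangency of A1 to HR means the radius VH is perpendicular to HR, so HR runs along (−sin 181°, cos 181°); with |HR| = 31.3, R = (6.148, -44.42). Then |MR| = |R − M| = 44.84.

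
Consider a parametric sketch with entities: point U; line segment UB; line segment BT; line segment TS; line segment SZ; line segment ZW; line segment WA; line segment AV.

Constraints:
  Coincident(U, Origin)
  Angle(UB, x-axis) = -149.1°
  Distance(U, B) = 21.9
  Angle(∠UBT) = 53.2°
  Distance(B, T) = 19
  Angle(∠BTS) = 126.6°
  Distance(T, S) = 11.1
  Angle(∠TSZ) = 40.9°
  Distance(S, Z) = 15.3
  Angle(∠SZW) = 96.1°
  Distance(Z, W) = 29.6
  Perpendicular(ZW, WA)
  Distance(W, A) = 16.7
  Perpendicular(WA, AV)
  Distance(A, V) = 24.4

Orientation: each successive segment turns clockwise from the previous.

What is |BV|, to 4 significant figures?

27.95

ZW ⟂ WA, so WA runs at 77.70°; with |WA| = 16.7, A = (-37.49, 21.42). WA ⟂ AV, so AV runs at -12.30°; with |AV| = 24.4, V = (-13.65, 16.23). Then |BV| = |V − B| = 27.95.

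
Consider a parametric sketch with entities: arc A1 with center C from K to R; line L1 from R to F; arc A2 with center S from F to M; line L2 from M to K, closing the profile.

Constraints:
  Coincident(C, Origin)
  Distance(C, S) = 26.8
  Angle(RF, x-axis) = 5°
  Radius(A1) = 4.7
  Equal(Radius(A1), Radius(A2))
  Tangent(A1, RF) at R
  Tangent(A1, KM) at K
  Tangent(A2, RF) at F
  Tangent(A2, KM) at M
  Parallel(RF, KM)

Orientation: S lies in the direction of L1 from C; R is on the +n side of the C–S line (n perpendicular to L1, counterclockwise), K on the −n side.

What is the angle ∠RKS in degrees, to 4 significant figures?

80.05°

The slot axis is L1's direction at 5.0°, so u = (cos 5.0°, sin 5.0°) = (0.9962, 0.08716) and n = (−sin 5.0°, cos 5.0°) = (-0.08716, 0.9962). C is at the origin and S lies 26.8 along u from C, so S = 26.8·u = (26.70, 2.336). Tangency of A1 to both parallel lines with radius 4.7 puts R and K at C ± 4.7·n: R = (-0.4096, 4.682), K = (0.4096, -4.682). Then cos ∠RKS = KR·KS / (|KR||KS|), giving 80.05°.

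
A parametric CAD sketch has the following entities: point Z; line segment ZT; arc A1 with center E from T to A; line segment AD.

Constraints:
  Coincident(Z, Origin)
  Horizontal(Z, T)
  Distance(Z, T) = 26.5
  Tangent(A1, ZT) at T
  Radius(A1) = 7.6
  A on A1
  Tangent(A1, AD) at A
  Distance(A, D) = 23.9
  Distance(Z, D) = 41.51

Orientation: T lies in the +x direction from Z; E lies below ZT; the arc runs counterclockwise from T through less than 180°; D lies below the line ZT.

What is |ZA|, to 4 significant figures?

21.47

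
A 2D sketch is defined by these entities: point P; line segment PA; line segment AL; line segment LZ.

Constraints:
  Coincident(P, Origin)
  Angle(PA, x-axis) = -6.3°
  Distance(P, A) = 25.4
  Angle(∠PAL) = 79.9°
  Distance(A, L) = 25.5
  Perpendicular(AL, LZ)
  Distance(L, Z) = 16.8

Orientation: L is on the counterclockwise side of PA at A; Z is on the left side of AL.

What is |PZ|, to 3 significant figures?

22.6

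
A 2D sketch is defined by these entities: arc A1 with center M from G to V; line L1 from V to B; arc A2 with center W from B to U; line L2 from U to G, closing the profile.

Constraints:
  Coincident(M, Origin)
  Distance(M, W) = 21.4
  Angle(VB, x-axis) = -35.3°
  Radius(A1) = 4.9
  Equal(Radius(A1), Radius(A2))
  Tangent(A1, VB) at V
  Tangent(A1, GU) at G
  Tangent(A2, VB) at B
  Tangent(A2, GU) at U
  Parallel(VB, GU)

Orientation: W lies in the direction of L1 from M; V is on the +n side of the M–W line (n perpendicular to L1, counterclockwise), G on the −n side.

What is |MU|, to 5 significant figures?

21.954

The slot axis is L1's direction at -35.3°, so u = (cos -35.3°, sin -35.3°) = (0.81614, -0.57786) and n = (−sin -35.3°, cos -35.3°) = (0.57786, 0.81614). M is at the origin and W lies 21.4 along u from M, so W = 21.4·u = (17.465, -12.366). Tangency of A1 to both parallel lines with radius 4.9 puts V and G at M ± 4.9·n: V = (2.8315, 3.9991), G = (-2.8315, -3.9991). Equal radii place B and U the same way about W: B = W + 4.9·n = (20.297, -8.3671), U = W − 4.9·n = (14.634, -16.365). Then |MU| = |U − M| = 21.954.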